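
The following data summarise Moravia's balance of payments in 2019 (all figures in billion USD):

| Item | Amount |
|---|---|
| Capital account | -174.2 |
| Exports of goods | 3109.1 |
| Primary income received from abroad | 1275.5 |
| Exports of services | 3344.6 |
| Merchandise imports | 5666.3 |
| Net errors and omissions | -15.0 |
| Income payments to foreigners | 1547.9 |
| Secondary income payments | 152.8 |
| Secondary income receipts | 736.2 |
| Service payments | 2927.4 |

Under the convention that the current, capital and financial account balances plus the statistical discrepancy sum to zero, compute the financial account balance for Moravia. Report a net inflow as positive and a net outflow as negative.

2018.2

Goods balance = 3109.1 - 5666.3 = -2557.2
Services balance = 3344.6 - 2927.4 = 417.2
Trade balance (goods + services) = -2557.2 + 417.2 = -2140.0
Net primary income = 1275.5 - 1547.9 = -272.4
Net secondary income = 736.2 - 152.8 = 583.4
Current account = -2140.0 + (-272.4) + 583.4 = -1829.0
Financial account = -(-1829.0 + (-174.2) + (-15.0)) = 2018.2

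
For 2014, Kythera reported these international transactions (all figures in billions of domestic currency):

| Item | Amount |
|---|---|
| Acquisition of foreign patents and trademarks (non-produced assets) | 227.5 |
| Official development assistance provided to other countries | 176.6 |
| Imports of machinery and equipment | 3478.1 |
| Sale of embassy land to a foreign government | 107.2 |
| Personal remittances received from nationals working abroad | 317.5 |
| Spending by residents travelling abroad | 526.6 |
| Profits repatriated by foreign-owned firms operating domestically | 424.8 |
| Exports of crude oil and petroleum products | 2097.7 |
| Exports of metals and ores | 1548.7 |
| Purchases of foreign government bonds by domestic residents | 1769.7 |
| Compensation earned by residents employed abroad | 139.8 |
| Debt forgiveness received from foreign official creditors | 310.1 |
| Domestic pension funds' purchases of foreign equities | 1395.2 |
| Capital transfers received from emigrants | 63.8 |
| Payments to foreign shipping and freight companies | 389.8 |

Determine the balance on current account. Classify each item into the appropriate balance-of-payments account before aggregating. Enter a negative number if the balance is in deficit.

Goods: 1548.7 + 2097.7 - 3478.1 = 168.3
Services: -389.8 - 526.6 = -916.4
Primary income: -424.8 + 139.8 = -285.0
Secondary income: -176.6 + 317.5 = 140.9
Current account = 168.3 + (-916.4) + (-285.0) + 140.9 = -892.2
(Excluded from the current account — capital account: acquisition of foreign patents and trademarks (non-produced assets) 227.5, sale of embassy land to a foreign government 107.2, debt forgiveness received from foreign official creditors 310.1, capital transfers received from emigrants 63.8; financial account: purchases of foreign government bonds by domestic residents 1769.7, domestic pension funds' purchases of foreign equities 1395.2.)

-892.2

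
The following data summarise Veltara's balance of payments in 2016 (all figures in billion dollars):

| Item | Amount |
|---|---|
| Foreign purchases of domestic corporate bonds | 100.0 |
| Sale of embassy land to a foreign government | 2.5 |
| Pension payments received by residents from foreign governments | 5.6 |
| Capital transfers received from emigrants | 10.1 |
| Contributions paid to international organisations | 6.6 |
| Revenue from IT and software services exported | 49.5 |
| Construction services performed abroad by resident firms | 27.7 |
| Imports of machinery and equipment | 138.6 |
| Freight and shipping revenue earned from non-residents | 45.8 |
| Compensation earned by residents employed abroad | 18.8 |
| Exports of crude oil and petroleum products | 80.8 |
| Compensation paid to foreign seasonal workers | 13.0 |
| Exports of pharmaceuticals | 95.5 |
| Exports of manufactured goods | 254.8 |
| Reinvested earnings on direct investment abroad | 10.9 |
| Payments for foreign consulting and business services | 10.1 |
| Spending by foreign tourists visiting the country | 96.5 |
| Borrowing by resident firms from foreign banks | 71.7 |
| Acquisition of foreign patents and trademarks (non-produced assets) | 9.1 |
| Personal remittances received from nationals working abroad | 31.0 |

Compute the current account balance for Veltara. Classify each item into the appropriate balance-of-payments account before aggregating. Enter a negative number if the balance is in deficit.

548.6

Goods: 254.8 - 138.6 + 80.8 + 95.5 = 292.5
Services: 45.8 + 96.5 + 27.7 + 49.5 - 10.1 = 209.4
Primary income: 18.8 + 10.9 - 13.0 = 16.7
Secondary income: -6.6 + 5.6 + 31.0 = 30.0
Current account = 292.5 + 209.4 + 16.7 + 30.0 = 548.6
(Excluded from the current account — financial account: foreign purchases of domestic corporate bonds 100.0, borrowing by resident firms from foreign banks 71.7; capital account: sale of embassy land to a foreign government 2.5, capital transfers received from emigrants 10.1, acquisition of foreign patents and trademarks (non-produced assets) 9.1.)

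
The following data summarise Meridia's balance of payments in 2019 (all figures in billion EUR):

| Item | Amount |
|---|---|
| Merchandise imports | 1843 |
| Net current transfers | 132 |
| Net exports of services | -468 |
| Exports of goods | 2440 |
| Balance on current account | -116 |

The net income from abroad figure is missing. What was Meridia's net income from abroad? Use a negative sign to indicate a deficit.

-377

Current account = goods balance + services balance + net primary income + net secondary income
Sum of the known components = 261
Net income from abroad = CA - (known components) = -116 - 261 = -377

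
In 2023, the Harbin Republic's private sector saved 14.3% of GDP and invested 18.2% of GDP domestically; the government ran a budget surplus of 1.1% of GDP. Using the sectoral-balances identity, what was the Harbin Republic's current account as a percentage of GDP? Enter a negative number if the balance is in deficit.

By the sectoral-balances identity, CA = (S_private - I) + (T - G).
Private balance = 14.3 - 18.2 = -3.9
Government balance (T - G) = 1.1
CA = -3.9 + 1.1 = -2.8

-2.8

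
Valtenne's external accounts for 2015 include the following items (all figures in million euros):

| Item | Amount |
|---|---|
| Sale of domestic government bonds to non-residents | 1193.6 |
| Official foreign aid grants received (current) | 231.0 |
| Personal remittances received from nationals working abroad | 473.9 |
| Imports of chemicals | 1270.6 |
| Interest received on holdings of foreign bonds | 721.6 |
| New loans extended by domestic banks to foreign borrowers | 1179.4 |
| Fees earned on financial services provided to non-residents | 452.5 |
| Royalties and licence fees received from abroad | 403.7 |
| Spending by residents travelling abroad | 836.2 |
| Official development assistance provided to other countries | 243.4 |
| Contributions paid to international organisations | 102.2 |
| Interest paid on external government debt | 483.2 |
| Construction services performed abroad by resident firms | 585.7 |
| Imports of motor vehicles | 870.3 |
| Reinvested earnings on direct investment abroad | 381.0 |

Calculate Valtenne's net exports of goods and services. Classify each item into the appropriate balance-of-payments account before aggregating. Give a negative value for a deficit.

-1535.2

Goods: -1270.6 - 870.3 = -2140.9
Services: 403.7 + 585.7 - 836.2 + 452.5 = 605.7
Trade balance = -2140.9 + 605.7 = -1535.2
(Excluded from the trade balance — financial account: sale of domestic government bonds to non-residents 1193.6, new loans extended by domestic banks to foreign borrowers 1179.4; secondary income: official foreign aid grants received (current) 231.0, personal remittances received from nationals working abroad 473.9, official development assistance provided to other countries 243.4, contributions paid to international organisations 102.2; primary income: interest received on holdings of foreign bonds 721.6, interest paid on external government debt 483.2, reinvested earnings on direct investment abroad 381.0.)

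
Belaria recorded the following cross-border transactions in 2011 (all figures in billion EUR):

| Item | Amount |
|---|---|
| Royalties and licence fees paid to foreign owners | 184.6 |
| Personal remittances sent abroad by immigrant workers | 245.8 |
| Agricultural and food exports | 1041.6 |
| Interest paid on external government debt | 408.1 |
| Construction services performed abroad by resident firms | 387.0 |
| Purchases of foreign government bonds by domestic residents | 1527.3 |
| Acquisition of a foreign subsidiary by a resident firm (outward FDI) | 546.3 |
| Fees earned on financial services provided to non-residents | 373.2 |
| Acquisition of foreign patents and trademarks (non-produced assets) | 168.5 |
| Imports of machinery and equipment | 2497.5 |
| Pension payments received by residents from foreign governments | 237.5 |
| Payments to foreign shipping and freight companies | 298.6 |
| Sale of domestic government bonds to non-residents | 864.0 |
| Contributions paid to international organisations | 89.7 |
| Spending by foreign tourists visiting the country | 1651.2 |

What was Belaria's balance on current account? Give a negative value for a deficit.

-33.8

Goods: 1041.6 - 2497.5 = -1455.9
Services: 373.2 + 387.0 + 1651.2 - 184.6 - 298.6 = 1928.2
Primary income: -408.1
Secondary income: -245.8 + 237.5 - 89.7 = -98.0
Current account = (-1455.9) + 1928.2 + (-408.1) + (-98.0) = -33.8
(Excluded from the current account — financial account: purchases of foreign government bonds by domestic residents 1527.3, acquisition of a foreign subsidiary by a resident firm (outward FDI) 546.3, sale of domestic government bonds to non-residents 864.0; capital account: acquisition of foreign patents and trademarks (non-produced assets) 168.5.)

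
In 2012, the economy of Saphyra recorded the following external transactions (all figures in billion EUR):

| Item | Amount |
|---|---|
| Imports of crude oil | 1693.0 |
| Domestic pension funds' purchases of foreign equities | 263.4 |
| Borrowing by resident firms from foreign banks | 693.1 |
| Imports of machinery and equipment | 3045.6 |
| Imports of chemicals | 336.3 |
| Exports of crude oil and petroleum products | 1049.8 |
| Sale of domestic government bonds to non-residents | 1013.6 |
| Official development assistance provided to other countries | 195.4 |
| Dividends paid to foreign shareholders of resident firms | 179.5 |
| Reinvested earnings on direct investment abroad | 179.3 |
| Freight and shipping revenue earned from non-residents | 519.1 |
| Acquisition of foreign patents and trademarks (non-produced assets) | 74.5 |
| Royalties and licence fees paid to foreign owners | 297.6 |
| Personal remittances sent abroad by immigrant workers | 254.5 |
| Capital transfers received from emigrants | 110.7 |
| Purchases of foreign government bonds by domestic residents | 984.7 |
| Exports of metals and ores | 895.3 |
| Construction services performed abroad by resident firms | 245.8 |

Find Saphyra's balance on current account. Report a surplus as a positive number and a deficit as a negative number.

-3112.6

Goods: -336.3 - 1693.0 + 1049.8 + 895.3 - 3045.6 = -3129.8
Services: 519.1 - 297.6 + 245.8 = 467.3
Primary income: -179.5 + 179.3 = -0.2
Secondary income: -195.4 - 254.5 = -449.9
Current account = (-3129.8) + 467.3 + (-0.2) + (-449.9) = -3112.6
(Excluded from the current account — financial account: domestic pension funds' purchases of foreign equities 263.4, borrowing by resident firms from foreign banks 693.1, sale of domestic government bonds to non-residents 1013.6, purchases of foreign government bonds by domestic residents 984.7; capital account: acquisition of foreign patents and trademarks (non-produced assets) 74.5, capital transfers received from emigrants 110.7.)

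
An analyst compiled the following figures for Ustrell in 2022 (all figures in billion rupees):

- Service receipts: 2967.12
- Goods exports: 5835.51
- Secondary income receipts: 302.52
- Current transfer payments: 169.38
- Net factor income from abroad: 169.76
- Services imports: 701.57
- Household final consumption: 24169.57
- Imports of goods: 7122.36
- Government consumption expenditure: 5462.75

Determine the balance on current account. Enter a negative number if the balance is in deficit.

Goods balance = 5835.51 - 7122.36 = -1286.85
Services balance = 2967.12 - 701.57 = 2265.55
Trade balance (goods + services) = -1286.85 + 2265.55 = 978.70
Net primary income = 169.76
Net secondary income = 302.52 - 169.38 = 133.14
Current account = 978.70 + 169.76 + 133.14 = 1281.60

1281.60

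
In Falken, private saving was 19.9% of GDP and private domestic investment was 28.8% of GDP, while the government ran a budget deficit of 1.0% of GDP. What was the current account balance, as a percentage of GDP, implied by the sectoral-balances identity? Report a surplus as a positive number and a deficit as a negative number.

-9.9

By the sectoral-balances identity, CA = (S_private - I) + (T - G).
Private balance = 19.9 - 28.8 = -8.9
Government balance (T - G) = -1.0
CA = -8.9 + (-1.0) = -9.9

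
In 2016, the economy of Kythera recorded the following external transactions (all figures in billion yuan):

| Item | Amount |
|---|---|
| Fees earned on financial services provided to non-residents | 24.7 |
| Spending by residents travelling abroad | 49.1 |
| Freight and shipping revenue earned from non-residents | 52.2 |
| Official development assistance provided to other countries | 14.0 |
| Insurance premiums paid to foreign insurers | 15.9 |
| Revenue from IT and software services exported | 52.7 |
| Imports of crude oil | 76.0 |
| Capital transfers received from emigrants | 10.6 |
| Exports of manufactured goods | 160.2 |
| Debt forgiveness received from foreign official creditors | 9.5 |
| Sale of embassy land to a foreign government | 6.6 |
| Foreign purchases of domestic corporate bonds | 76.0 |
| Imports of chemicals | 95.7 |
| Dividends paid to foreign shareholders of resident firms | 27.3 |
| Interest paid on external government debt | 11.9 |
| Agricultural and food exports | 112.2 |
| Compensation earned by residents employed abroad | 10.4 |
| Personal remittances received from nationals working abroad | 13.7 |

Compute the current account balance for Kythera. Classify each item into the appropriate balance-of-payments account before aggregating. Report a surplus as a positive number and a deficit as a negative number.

136.2

Goods: 160.2 - 95.7 + 112.2 - 76.0 = 100.7
Services: 24.7 + 52.2 - 15.9 - 49.1 + 52.7 = 64.6
Primary income: -27.3 + 10.4 - 11.9 = -28.8
Secondary income: 13.7 - 14.0 = -0.3
Current account = 100.7 + 64.6 + (-28.8) + (-0.3) = 136.2
(Excluded from the current account — capital account: capital transfers received from emigrants 10.6, debt forgiveness received from foreign official creditors 9.5, sale of embassy land to a foreign government 6.6; financial account: foreign purchases of domestic corporate bonds 76.0.)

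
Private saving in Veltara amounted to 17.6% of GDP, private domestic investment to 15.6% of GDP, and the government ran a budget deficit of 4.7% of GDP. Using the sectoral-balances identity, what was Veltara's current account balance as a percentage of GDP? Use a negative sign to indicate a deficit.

By the sectoral-balances identity, CA = (S_private - I) + (T - G).
Private balance = 17.6 - 15.6 = 2.0
Government balance (T - G) = -4.7
CA = 2.0 + (-4.7) = -2.7

-2.7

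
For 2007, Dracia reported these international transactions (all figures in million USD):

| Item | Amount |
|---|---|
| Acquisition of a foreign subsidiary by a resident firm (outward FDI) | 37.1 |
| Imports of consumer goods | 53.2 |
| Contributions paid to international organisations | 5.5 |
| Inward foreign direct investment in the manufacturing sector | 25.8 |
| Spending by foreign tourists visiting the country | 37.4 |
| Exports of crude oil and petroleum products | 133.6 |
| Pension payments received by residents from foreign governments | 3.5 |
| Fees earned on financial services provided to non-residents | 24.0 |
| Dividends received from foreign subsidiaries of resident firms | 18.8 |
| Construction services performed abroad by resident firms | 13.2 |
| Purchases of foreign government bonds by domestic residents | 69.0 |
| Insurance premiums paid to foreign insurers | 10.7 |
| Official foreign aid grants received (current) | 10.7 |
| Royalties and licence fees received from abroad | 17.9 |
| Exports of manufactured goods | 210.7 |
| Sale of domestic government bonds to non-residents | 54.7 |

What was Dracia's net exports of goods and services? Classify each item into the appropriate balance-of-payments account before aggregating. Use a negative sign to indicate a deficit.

372.9

Goods: 210.7 - 53.2 + 133.6 = 291.1
Services: 37.4 + 17.9 + 24.0 + 13.2 - 10.7 = 81.8
Trade balance = 291.1 + 81.8 = 372.9
(Excluded from the trade balance — financial account: acquisition of a foreign subsidiary by a resident firm (outward FDI) 37.1, inward foreign direct investment in the manufacturing sector 25.8, purchases of foreign government bonds by domestic residents 69.0, sale of domestic government bonds to non-residents 54.7; secondary income: contributions paid to international organisations 5.5, pension payments received by residents from foreign governments 3.5, official foreign aid grants received (current) 10.7; primary income: dividends received from foreign subsidiaries of resident firms 18.8.)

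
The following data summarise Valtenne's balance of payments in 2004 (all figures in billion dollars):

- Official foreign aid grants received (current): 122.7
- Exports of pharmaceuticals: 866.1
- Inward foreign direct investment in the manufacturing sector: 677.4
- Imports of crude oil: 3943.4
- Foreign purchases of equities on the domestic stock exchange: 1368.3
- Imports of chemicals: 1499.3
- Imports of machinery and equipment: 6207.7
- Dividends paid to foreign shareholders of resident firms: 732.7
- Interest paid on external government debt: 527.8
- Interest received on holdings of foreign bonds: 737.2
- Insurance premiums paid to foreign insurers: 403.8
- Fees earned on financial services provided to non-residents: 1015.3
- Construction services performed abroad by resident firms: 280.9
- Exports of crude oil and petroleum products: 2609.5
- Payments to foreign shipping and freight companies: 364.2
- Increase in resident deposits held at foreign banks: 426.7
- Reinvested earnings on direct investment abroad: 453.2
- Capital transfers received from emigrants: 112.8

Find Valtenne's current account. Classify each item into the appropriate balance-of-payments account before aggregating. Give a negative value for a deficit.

-7594.0

Goods: -1499.3 + 866.1 - 3943.4 + 2609.5 - 6207.7 = -8174.8
Services: -364.2 + 280.9 + 1015.3 - 403.8 = 528.2
Primary income: 453.2 - 732.7 - 527.8 + 737.2 = -70.1
Secondary income: 122.7
Current account = (-8174.8) + 528.2 + (-70.1) + 122.7 = -7594.0
(Excluded from the current account — financial account: inward foreign direct investment in the manufacturing sector 677.4, foreign purchases of equities on the domestic stock exchange 1368.3, increase in resident deposits held at foreign banks 426.7; capital account: capital transfers received from emigrants 112.8.)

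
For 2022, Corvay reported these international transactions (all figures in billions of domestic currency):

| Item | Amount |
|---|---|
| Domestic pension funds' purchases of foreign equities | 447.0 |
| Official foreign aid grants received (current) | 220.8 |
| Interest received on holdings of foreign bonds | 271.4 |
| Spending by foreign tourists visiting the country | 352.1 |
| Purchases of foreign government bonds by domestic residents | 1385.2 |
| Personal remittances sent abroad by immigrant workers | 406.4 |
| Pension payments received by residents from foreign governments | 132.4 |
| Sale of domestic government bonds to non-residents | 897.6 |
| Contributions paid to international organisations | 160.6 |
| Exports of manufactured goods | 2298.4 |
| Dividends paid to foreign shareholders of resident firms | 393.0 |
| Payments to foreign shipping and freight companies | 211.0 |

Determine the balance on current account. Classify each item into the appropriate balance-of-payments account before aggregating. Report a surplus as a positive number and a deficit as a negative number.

2104.1

Goods: 2298.4
Services: 352.1 - 211.0 = 141.1
Primary income: 271.4 - 393.0 = -121.6
Secondary income: 220.8 - 406.4 - 160.6 + 132.4 = -213.8
Current account = 2298.4 + 141.1 + (-121.6) + (-213.8) = 2104.1
(Excluded from the current account — financial account: domestic pension funds' purchases of foreign equities 447.0, purchases of foreign government bonds by domestic residents 1385.2, sale of domestic government bonds to non-residents 897.6.)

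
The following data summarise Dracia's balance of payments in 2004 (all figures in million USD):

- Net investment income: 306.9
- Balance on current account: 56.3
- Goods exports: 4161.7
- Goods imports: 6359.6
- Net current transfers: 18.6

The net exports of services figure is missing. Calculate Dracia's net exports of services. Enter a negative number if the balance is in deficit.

Current account = goods balance + services balance + net primary income + net secondary income
Sum of the known components = -1872.4
Net exports of services = CA - (known components) = 56.3 - (-1872.4) = 1928.7

1928.7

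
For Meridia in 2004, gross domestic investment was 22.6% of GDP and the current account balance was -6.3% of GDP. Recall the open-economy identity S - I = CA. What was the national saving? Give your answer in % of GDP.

S - I = CA (net lending to the rest of the world).
S = I + CA = 22.6 + (-6.3) = 16.3

16.3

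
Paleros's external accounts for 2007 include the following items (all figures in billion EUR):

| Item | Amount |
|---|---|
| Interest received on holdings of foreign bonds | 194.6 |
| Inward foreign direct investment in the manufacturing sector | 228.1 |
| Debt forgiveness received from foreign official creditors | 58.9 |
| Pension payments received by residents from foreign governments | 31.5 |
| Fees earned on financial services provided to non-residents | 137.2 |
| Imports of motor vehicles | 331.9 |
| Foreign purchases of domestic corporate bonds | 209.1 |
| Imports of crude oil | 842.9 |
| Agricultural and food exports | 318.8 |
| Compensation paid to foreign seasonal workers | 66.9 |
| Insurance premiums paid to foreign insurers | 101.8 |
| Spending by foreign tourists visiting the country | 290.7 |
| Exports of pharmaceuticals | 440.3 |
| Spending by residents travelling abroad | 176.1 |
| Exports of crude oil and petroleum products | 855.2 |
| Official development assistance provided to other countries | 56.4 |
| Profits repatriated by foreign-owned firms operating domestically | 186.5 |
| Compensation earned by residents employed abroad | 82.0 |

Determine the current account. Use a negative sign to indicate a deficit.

587.8

Goods: 855.2 + 440.3 + 318.8 - 331.9 - 842.9 = 439.5
Services: -176.1 - 101.8 + 137.2 + 290.7 = 150.0
Primary income: -186.5 + 194.6 + 82.0 - 66.9 = 23.2
Secondary income: -56.4 + 31.5 = -24.9
Current account = 439.5 + 150.0 + 23.2 + (-24.9) = 587.8
(Excluded from the current account — financial account: inward foreign direct investment in the manufacturing sector 228.1, foreign purchases of domestic corporate bonds 209.1; capital account: debt forgiveness received from foreign official creditors 58.9.)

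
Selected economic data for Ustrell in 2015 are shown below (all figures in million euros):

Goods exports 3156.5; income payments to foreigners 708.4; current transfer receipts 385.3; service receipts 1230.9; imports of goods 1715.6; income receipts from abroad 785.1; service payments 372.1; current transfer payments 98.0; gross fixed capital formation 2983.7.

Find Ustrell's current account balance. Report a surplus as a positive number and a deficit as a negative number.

Goods balance = 3156.5 - 1715.6 = 1440.9
Services balance = 1230.9 - 372.1 = 858.8
Trade balance (goods + services) = 1440.9 + 858.8 = 2299.7
Net primary income = 785.1 - 708.4 = 76.7
Net secondary income = 385.3 - 98.0 = 287.3
Current account = 2299.7 + 76.7 + 287.3 = 2663.7

2663.7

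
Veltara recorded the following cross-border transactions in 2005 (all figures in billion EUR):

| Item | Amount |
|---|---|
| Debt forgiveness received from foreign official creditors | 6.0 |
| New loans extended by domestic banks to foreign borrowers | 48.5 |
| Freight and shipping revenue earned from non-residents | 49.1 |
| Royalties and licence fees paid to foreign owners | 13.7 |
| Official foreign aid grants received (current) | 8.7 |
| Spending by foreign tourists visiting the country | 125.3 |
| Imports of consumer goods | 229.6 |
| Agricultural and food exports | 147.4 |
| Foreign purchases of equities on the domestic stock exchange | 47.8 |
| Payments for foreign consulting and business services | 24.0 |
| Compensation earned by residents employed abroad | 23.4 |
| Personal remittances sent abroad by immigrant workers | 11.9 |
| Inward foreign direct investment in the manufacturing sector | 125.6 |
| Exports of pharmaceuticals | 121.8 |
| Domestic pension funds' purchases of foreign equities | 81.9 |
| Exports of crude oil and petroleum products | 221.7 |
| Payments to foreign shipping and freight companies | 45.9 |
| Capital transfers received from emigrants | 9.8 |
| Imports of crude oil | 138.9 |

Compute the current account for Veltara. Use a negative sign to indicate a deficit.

233.4

Goods: 147.4 - 138.9 + 221.7 - 229.6 + 121.8 = 122.4
Services: -13.7 - 24.0 - 45.9 + 49.1 + 125.3 = 90.8
Primary income: 23.4
Secondary income: 8.7 - 11.9 = -3.2
Current account = 122.4 + 90.8 + 23.4 + (-3.2) = 233.4
(Excluded from the current account — capital account: debt forgiveness received from foreign official creditors 6.0, capital transfers received from emigrants 9.8; financial account: new loans extended by domestic banks to foreign borrowers 48.5, foreign purchases of equities on the domestic stock exchange 47.8, inward foreign direct investment in the manufacturing sector 125.6, domestic pension funds' purchases of foreign equities 81.9.)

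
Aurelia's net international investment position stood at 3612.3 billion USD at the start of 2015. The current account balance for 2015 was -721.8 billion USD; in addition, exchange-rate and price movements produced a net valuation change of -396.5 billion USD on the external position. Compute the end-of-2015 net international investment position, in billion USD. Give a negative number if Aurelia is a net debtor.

Change in NIIP = current account + net valuation change = -721.8 + (-396.5) = -1118.3
End-of-year NIIP = 3612.3 + (-1118.3) = 2494.0

2494.0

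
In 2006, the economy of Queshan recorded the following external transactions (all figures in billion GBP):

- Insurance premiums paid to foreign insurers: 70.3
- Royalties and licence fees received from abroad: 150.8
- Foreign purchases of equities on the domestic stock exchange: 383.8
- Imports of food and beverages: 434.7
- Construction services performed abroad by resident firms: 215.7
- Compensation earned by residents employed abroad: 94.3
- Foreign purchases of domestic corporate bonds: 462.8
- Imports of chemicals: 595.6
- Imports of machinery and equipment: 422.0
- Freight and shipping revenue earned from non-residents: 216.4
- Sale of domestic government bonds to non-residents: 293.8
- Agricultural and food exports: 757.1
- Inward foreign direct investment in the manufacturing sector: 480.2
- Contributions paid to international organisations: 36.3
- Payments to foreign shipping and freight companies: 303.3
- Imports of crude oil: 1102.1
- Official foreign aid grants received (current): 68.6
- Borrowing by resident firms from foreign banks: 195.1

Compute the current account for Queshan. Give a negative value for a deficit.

-1461.4

Goods: -595.6 - 434.7 + 757.1 - 1102.1 - 422.0 = -1797.3
Services: 150.8 - 70.3 - 303.3 + 216.4 + 215.7 = 209.3
Primary income: 94.3
Secondary income: 68.6 - 36.3 = 32.3
Current account = (-1797.3) + 209.3 + 94.3 + 32.3 = -1461.4
(Excluded from the current account — financial account: foreign purchases of equities on the domestic stock exchange 383.8, foreign purchases of domestic corporate bonds 462.8, sale of domestic government bonds to non-residents 293.8, inward foreign direct investment in the manufacturing sector 480.2, borrowing by resident firms from foreign banks 195.1.)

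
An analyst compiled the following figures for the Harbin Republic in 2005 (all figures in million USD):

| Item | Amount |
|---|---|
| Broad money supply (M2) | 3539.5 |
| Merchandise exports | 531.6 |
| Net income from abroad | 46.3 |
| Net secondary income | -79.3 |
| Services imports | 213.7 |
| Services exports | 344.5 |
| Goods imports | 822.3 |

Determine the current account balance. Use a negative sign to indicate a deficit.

Goods balance = 531.6 - 822.3 = -290.7
Services balance = 344.5 - 213.7 = 130.8
Trade balance (goods + services) = -290.7 + 130.8 = -159.9
Net primary income = 46.3
Net secondary income = -79.3
Current account = -159.9 + 46.3 + (-79.3) = -192.9

-192.9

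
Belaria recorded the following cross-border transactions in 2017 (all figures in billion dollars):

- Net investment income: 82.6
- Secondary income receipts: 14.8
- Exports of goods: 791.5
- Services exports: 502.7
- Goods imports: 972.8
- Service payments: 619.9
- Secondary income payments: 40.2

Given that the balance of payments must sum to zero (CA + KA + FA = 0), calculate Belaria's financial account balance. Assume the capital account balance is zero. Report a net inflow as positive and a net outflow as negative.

241.3

Goods balance = 791.5 - 972.8 = -181.3
Services balance = 502.7 - 619.9 = -117.2
Trade balance (goods + services) = -181.3 + (-117.2) = -298.5
Net primary income = 82.6
Net secondary income = 14.8 - 40.2 = -25.4
Current account = -298.5 + 82.6 + (-25.4) = -241.3
Financial account = -(-241.3) = 241.3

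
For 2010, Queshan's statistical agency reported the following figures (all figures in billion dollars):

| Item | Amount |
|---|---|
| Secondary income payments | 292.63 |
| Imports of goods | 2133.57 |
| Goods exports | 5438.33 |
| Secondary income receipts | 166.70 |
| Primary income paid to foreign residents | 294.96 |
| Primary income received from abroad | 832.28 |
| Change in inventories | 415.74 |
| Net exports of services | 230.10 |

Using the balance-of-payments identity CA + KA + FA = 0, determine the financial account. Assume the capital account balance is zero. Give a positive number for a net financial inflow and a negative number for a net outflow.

Goods balance = 5438.33 - 2133.57 = 3304.76
Services balance = 230.10
Trade balance (goods + services) = 3304.76 + 230.10 = 3534.86
Net primary income = 832.28 - 294.96 = 537.32
Net secondary income = 166.70 - 292.63 = -125.93
Current account = 3534.86 + 537.32 + (-125.93) = 3946.25
Financial account = -(3946.25) = -3946.25

-3946.25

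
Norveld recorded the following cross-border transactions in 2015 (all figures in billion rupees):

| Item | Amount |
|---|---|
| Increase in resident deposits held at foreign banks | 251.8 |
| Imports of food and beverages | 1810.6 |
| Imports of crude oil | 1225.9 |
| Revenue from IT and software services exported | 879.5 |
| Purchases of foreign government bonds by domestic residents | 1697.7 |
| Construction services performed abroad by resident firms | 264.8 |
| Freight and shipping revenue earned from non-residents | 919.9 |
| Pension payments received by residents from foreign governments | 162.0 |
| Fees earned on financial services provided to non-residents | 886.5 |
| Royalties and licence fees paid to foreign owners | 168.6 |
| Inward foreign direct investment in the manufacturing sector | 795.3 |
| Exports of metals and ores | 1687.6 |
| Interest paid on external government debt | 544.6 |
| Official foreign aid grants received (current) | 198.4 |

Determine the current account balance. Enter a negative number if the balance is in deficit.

1249.0

Goods: 1687.6 - 1810.6 - 1225.9 = -1348.9
Services: 879.5 + 264.8 - 168.6 + 886.5 + 919.9 = 2782.1
Primary income: -544.6
Secondary income: 198.4 + 162.0 = 360.4
Current account = (-1348.9) + 2782.1 + (-544.6) + 360.4 = 1249.0
(Excluded from the current account — financial account: increase in resident deposits held at foreign banks 251.8, purchases of foreign government bonds by domestic residents 1697.7, inward foreign direct investment in the manufacturing sector 795.3.)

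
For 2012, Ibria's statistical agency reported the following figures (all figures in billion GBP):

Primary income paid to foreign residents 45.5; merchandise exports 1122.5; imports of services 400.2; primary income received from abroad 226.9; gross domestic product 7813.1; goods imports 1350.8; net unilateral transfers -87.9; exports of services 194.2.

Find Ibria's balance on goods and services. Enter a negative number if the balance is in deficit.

-434.3

Goods balance = 1122.5 - 1350.8 = -228.3
Services balance = 194.2 - 400.2 = -206.0
Trade balance (goods + services) = -228.3 + (-206.0) = -434.3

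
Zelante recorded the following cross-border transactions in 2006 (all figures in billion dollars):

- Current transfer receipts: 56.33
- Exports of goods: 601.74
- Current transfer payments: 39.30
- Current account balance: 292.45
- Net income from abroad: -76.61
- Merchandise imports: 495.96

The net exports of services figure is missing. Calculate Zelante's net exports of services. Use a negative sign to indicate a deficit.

Current account = goods balance + services balance + net primary income + net secondary income
Sum of the known components = 46.20
Net exports of services = CA - (known components) = 292.45 - 46.20 = 246.25

246.25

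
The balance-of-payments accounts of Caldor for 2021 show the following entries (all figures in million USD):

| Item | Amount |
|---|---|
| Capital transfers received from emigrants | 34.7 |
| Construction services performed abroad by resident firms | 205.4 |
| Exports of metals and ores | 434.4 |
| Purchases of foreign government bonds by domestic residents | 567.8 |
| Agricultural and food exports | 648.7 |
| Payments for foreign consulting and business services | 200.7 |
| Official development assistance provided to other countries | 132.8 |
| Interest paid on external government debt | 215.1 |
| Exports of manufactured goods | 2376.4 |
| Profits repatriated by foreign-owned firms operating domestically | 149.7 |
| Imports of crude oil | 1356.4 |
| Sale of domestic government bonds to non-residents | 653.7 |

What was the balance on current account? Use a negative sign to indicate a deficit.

1610.2

Goods: 2376.4 + 648.7 + 434.4 - 1356.4 = 2103.1
Services: 205.4 - 200.7 = 4.7
Primary income: -215.1 - 149.7 = -364.8
Secondary income: -132.8
Current account = 2103.1 + 4.7 + (-364.8) + (-132.8) = 1610.2
(Excluded from the current account — capital account: capital transfers received from emigrants 34.7; financial account: purchases of foreign government bonds by domestic residents 567.8, sale of domestic government bonds to non-residents 653.7.)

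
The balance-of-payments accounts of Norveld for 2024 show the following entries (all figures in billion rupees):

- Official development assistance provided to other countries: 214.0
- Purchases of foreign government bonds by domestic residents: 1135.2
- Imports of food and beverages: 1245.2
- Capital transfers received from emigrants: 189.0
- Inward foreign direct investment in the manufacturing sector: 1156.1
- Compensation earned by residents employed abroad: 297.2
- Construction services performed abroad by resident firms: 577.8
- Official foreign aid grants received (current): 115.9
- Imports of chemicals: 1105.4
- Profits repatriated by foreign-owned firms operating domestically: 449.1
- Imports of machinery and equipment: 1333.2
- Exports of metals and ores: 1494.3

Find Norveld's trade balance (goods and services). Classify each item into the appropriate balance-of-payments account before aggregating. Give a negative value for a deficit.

Goods: -1333.2 - 1105.4 + 1494.3 - 1245.2 = -2189.5
Services: 577.8
Trade balance = -2189.5 + 577.8 = -1611.7
(Excluded from the trade balance — secondary income: official development assistance provided to other countries 214.0, official foreign aid grants received (current) 115.9; financial account: purchases of foreign government bonds by domestic residents 1135.2, inward foreign direct investment in the manufacturing sector 1156.1; capital account: capital transfers received from emigrants 189.0; primary income: compensation earned by residents employed abroad 297.2, profits repatriated by foreign-owned firms operating domestically 449.1.)

-1611.7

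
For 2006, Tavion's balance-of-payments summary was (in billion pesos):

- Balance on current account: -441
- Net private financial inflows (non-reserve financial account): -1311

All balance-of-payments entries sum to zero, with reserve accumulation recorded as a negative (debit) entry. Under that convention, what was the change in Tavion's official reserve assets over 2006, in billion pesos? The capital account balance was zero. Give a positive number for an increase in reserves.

Official reserve transactions balance = -((-441) + (-1311)) = 1752
An accumulation of reserves is recorded as a debit (negative entry), so the change in the stock of reserves is the negative of that balance.
Change in official reserves = -(1752) = -1752

-1752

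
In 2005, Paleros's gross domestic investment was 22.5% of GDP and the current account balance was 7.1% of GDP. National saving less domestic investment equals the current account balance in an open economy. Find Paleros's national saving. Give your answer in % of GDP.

S - I = CA (net lending to the rest of the world).
S = I + CA = 22.5 + 7.1 = 29.6

29.6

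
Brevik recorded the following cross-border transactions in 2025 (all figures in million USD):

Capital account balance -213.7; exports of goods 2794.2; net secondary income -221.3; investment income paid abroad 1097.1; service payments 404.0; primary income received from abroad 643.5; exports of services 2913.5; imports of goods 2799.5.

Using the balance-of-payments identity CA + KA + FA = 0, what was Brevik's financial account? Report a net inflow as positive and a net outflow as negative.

-1615.6

Goods balance = 2794.2 - 2799.5 = -5.3
Services balance = 2913.5 - 404.0 = 2509.5
Trade balance (goods + services) = -5.3 + 2509.5 = 2504.2
Net primary income = 643.5 - 1097.1 = -453.6
Net secondary income = -221.3
Current account = 2504.2 + (-453.6) + (-221.3) = 1829.3
Financial account = -(1829.3 + (-213.7)) = -1615.6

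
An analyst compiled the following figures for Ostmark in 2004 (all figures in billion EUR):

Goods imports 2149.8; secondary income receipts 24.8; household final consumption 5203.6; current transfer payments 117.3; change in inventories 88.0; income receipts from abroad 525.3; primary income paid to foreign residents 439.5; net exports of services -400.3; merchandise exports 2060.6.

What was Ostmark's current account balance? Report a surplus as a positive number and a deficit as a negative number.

Goods balance = 2060.6 - 2149.8 = -89.2
Services balance = -400.3
Trade balance (goods + services) = -89.2 + (-400.3) = -489.5
Net primary income = 525.3 - 439.5 = 85.8
Net secondary income = 24.8 - 117.3 = -92.5
Current account = -489.5 + 85.8 + (-92.5) = -496.2

-496.2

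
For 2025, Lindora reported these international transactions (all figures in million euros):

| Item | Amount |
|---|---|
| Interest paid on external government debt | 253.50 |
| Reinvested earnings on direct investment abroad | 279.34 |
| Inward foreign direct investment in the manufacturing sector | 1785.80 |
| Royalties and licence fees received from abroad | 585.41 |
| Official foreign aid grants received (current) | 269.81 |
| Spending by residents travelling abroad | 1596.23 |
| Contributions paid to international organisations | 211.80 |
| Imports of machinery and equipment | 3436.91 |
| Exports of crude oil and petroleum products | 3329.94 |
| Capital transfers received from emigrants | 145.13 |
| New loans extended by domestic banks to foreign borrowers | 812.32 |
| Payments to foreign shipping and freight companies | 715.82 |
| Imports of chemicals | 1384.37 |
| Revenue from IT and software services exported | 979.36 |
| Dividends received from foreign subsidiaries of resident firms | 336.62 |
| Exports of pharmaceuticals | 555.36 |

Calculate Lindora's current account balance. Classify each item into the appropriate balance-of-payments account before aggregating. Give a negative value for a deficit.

-1262.79

Goods: -1384.37 + 3329.94 - 3436.91 + 555.36 = -935.98
Services: -715.82 + 979.36 - 1596.23 + 585.41 = -747.28
Primary income: 336.62 - 253.50 + 279.34 = 362.46
Secondary income: -211.80 + 269.81 = 58.01
Current account = (-935.98) + (-747.28) + 362.46 + 58.01 = -1262.79
(Excluded from the current account — financial account: inward foreign direct investment in the manufacturing sector 1785.80, new loans extended by domestic banks to foreign borrowers 812.32; capital account: capital transfers received from emigrants 145.13.)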